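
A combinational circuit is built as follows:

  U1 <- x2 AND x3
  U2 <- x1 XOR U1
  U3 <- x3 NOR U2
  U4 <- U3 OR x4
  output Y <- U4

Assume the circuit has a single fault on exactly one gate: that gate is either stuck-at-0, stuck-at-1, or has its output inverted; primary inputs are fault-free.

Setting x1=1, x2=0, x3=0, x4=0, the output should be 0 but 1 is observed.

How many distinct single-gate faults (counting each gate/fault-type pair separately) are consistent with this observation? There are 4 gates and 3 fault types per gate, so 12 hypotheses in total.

Fault-free: U1=0, U2=1, U3=0, U4=0 → 0. Observed 1.
  U1 stuck-at-0: output 0 ✗
  U1 stuck-at-1: output 1 ✓
  U1 inverted output: output 1 ✓
  U2 stuck-at-0: output 1 ✓
  U2 stuck-at-1: output 0 ✗
  U2 inverted output: output 1 ✓
  U3 stuck-at-0: output 0 ✗
  U3 stuck-at-1: output 1 ✓
  U3 inverted output: output 1 ✓
  U4 stuck-at-0: output 0 ✗
  U4 stuck-at-1: output 1 ✓
  U4 inverted output: output 1 ✓
Consistent faults: {U1 stuck-at-1, U1 inverted output, U2 stuck-at-0, U2 inverted output, U3 stuck-at-1, U3 inverted output, U4 stuck-at-1, U4 inverted output} — 8 in all.

8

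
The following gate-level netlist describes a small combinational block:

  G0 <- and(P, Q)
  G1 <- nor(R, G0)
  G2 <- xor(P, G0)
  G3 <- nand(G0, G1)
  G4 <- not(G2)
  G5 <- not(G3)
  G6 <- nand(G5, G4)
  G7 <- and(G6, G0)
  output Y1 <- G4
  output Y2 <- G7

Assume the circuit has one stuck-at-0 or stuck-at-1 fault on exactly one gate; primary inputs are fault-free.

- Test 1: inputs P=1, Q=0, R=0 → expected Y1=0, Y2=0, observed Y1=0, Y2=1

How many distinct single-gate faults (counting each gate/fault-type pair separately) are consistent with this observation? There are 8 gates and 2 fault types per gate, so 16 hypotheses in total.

Fault-free: G0=0, G1=1, G2=1, G3=1, G4=0, G5=0, G6=1, G7=0 → Y1=0, Y2=0. Observed Y1=0, Y2=1.
  G0: none of the 2 fault types match ✗
  G1: none of the 2 fault types match ✗
  G2: none of the 2 fault types match ✗
  G3: none of the 2 fault types match ✗
  G4: none of the 2 fault types match ✗
  G5: none of the 2 fault types match ✗
  G6: none of the 2 fault types match ✗
  G7: stuck-at-1 ✓; others ✗
Consistent faults: {G7 stuck-at-1} — 1 in all.

1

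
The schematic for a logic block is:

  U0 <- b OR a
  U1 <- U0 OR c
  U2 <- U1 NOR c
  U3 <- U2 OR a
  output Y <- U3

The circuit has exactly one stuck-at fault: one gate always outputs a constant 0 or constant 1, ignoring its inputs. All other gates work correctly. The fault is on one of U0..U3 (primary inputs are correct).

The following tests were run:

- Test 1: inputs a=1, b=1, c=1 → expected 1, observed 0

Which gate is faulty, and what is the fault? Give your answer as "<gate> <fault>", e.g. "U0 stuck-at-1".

Fault-free values for test 1 (a=1, b=1, c=1): U0=1, U1=1, U2=0, U3=1, giving Y=1. Observed 0.
Test 1: faults giving observed 0 are {U3 stuck-at-0}.
Only U3 stuck-at-0 is consistent with every test.

U3 stuck-at-0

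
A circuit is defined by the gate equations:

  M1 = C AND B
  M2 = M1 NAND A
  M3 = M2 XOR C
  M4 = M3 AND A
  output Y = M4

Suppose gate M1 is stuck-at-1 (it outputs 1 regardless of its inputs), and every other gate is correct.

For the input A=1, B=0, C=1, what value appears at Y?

Propagate with M1 forced: M1=1 [stuck-at-1], M2=0, M3=1, M4=1.
So Y = 1. (Without the fault it would be 0.)

1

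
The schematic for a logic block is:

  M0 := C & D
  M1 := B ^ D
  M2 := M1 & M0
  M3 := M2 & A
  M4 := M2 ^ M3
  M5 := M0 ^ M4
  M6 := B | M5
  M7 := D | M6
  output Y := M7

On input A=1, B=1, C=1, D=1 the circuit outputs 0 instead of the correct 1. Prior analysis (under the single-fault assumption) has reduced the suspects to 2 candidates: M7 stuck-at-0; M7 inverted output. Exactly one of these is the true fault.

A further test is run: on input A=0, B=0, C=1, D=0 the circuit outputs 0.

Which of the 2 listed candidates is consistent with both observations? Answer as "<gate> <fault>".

M7 stuck-at-0

Evaluate each candidate on input A=0, B=0, C=1, D=0:
  M7 stuck-at-0: M0=0, M1=0, M2=0, M3=0, M4=0, M5=0, M6=0, M7=0 [stuck-at-0] → 0 — matches
  M7 inverted output: M0=0, M1=0, M2=0, M3=0, M4=0, M5=0, M6=0, M7=1 [inverted output] → 1 — eliminated
Only M7 stuck-at-0 reproduces the observed 0.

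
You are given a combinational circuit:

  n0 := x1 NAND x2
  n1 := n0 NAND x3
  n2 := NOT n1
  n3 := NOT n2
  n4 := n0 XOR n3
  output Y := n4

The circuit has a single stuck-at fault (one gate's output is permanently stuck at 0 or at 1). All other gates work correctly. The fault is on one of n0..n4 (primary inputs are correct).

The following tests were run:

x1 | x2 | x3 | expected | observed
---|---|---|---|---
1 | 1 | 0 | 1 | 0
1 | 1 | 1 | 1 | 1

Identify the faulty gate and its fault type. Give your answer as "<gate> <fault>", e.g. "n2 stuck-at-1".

Fault-free values for test 1 (x1=1, x2=1, x3=0): n0=0, n1=1, n2=0, n3=1, n4=1, giving Y=1. Observed 0.
Test 1: faults giving observed 0 are {n0 stuck-at-1, n1 stuck-at-0, n2 stuck-at-1, n3 stuck-at-0, n4 stuck-at-0}.
Test 2 (x1=1, x2=1, x3=1): fault-free n0=0, n1=1, n2=0, n3=1, n4=1 → 1; observed 1. Eliminates n1 stuck-at-0, n2 stuck-at-1, n3 stuck-at-0, n4 stuck-at-0.
Only n0 stuck-at-1 is consistent with every test.

n0 stuck-at-1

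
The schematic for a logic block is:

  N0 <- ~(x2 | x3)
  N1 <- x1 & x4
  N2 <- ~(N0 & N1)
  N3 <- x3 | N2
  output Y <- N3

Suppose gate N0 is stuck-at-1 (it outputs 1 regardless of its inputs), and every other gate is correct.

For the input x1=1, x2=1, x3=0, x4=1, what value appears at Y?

Propagate with N0 forced: N0=1 [stuck-at-1], N1=1, N2=0, N3=0.
So Y = 0. (Without the fault it would be 1.)

0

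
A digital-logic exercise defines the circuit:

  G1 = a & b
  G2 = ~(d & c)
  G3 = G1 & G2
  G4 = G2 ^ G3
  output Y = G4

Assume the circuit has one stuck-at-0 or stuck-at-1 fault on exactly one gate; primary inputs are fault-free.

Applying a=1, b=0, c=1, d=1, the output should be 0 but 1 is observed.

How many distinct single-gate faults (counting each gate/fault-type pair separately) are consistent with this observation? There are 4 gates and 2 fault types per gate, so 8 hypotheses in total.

3

Fault-free: G1=0, G2=0, G3=0, G4=0 → 0. Observed 1.
  G1 stuck-at-0: output 0 ✗
  G1 stuck-at-1: output 0 ✗
  G2 stuck-at-0: output 0 ✗
  G2 stuck-at-1: output 1 ✓
  G3 stuck-at-0: output 0 ✗
  G3 stuck-at-1: output 1 ✓
  G4 stuck-at-0: output 0 ✗
  G4 stuck-at-1: output 1 ✓
Consistent faults: {G2 stuck-at-1, G3 stuck-at-1, G4 stuck-at-1} — 3 in all.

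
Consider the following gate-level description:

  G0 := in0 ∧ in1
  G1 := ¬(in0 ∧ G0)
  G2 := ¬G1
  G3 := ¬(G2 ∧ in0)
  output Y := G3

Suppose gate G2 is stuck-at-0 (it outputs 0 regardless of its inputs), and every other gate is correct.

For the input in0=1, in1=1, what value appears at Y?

Propagate with G2 forced: G0=1, G1=0, G2=0 [stuck-at-0], G3=1.
So Y = 1. (Without the fault it would be 0.)

1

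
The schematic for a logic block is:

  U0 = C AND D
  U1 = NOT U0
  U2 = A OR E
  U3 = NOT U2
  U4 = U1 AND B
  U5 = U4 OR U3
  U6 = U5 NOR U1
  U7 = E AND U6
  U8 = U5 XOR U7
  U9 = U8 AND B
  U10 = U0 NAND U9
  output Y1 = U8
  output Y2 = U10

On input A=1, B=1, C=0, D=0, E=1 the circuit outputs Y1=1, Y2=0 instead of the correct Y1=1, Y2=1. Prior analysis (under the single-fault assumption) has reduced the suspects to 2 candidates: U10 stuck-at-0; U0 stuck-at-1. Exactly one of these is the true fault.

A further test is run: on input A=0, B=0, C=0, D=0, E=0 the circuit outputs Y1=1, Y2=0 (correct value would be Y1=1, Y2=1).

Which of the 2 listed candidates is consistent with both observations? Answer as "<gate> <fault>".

Evaluate each candidate on input A=0, B=0, C=0, D=0, E=0:
  U10 stuck-at-0: U0=0, U1=1, U2=0, U3=1, U4=0, U5=1, U6=0, U7=0, U8=1, U9=0, U10=0 [stuck-at-0] → Y1=1, Y2=0 — matches
  U0 stuck-at-1: U0=1 [stuck-at-1], U1=0, U2=0, U3=1, U4=0, U5=1, U6=0, U7=0, U8=1, U9=0, U10=1 → Y1=1, Y2=1 — eliminated
Only U10 stuck-at-0 reproduces the observed Y1=1, Y2=0.

U10 stuck-at-0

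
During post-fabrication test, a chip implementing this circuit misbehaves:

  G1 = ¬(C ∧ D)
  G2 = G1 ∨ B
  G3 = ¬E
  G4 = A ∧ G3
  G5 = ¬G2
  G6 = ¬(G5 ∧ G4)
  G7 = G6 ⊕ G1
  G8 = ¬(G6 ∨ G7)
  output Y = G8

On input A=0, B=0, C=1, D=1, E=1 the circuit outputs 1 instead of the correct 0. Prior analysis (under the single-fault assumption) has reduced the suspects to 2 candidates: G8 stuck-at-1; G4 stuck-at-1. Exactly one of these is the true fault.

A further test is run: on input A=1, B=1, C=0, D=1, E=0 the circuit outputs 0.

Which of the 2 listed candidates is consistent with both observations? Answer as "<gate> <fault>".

Evaluate each candidate on input A=1, B=1, C=0, D=1, E=0:
  G8 stuck-at-1: G1=1, G2=1, G3=1, G4=1, G5=0, G6=1, G7=0, G8=1 [stuck-at-1] → 1 — eliminated
  G4 stuck-at-1: G1=1, G2=1, G3=1, G4=1 [stuck-at-1], G5=0, G6=1, G7=0, G8=0 → 0 — matches
Only G4 stuck-at-1 reproduces the observed 0.

G4 stuck-at-1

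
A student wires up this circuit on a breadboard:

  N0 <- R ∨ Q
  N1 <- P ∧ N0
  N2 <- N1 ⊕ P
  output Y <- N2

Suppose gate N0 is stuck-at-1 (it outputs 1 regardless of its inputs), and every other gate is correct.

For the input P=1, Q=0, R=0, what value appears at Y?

0

Propagate with N0 forced: N0=1 [stuck-at-1], N1=1, N2=0.
So Y = 0. (Without the fault it would be 1.)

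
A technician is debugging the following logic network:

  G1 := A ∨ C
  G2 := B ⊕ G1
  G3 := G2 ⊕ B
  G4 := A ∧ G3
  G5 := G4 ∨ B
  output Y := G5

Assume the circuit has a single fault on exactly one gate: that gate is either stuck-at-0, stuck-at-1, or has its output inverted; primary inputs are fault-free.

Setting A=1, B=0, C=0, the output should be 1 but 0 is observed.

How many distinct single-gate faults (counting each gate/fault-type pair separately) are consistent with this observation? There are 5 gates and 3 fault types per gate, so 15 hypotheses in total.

Fault-free: G1=1, G2=1, G3=1, G4=1, G5=1 → 1. Observed 0.
  G1: stuck-at-0, inverted output ✓; others ✗
  G2: stuck-at-0, inverted output ✓; others ✗
  G3: stuck-at-0, inverted output ✓; others ✗
  G4: stuck-at-0, inverted output ✓; others ✗
  G5: stuck-at-0, inverted output ✓; others ✗
Consistent faults: {G1 stuck-at-0, G1 inverted output, G2 stuck-at-0, G2 inverted output, G3 stuck-at-0, G3 inverted output, G4 stuck-at-0, G4 inverted output, G5 stuck-at-0, G5 inverted output} — 10 in all.

10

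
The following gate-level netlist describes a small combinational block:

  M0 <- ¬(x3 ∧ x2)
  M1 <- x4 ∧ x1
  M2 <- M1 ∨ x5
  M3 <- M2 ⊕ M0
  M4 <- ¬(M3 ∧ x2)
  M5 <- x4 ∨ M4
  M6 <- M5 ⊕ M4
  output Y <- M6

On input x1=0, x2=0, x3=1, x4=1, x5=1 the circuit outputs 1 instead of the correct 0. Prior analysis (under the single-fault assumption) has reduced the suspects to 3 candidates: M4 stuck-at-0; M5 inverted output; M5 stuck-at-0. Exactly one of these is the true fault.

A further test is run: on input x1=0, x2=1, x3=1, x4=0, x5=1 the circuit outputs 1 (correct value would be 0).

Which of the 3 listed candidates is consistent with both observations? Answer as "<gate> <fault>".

Evaluate each candidate on input x1=0, x2=1, x3=1, x4=0, x5=1:
  M4 stuck-at-0: M0=0, M1=0, M2=1, M3=1, M4=0 [stuck-at-0], M5=0, M6=0 → 0 — eliminated
  M5 inverted output: M0=0, M1=0, M2=1, M3=1, M4=0, M5=1 [inverted output], M6=1 → 1 — matches
  M5 stuck-at-0: M0=0, M1=0, M2=1, M3=1, M4=0, M5=0 [stuck-at-0], M6=0 → 0 — eliminated
Only M5 inverted output reproduces the observed 1.

M5 inverted output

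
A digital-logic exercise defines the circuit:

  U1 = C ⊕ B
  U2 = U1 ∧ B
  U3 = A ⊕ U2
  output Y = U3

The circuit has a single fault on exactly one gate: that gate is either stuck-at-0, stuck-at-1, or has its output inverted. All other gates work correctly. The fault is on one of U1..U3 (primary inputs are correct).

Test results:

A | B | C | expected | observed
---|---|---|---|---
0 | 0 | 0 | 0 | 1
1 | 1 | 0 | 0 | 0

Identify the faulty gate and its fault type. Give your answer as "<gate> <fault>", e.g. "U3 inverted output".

U2 stuck-at-1

Fault-free values for test 1 (A=0, B=0, C=0): U1=0, U2=0, U3=0, giving Y=0. Observed 1.
Test 1: faults giving observed 1 are {U2 stuck-at-1, U2 inverted output, U3 stuck-at-1, U3 inverted output}.
Test 2 (A=1, B=1, C=0): fault-free U1=1, U2=1, U3=0 → 0; observed 0. Eliminates U2 inverted output, U3 stuck-at-1, U3 inverted output.
Only U2 stuck-at-1 is consistent with every test.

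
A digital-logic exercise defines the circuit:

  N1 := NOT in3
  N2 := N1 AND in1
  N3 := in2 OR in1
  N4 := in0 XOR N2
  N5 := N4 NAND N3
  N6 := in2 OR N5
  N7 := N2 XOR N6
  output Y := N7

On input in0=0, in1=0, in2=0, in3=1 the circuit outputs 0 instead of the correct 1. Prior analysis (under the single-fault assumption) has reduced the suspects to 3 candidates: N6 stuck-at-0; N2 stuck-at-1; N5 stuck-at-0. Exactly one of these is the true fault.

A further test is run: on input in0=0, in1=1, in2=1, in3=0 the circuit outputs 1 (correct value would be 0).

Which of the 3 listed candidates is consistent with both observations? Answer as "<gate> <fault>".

N6 stuck-at-0

Evaluate each candidate on input in0=0, in1=1, in2=1, in3=0:
  N6 stuck-at-0: N1=1, N2=1, N3=1, N4=1, N5=0, N6=0 [stuck-at-0], N7=1 → 1 — matches
  N2 stuck-at-1: N1=1, N2=1 [stuck-at-1], N3=1, N4=1, N5=0, N6=1, N7=0 → 0 — eliminated
  N5 stuck-at-0: N1=1, N2=1, N3=1, N4=1, N5=0 [stuck-at-0], N6=1, N7=0 → 0 — eliminated
Only N6 stuck-at-0 reproduces the observed 1.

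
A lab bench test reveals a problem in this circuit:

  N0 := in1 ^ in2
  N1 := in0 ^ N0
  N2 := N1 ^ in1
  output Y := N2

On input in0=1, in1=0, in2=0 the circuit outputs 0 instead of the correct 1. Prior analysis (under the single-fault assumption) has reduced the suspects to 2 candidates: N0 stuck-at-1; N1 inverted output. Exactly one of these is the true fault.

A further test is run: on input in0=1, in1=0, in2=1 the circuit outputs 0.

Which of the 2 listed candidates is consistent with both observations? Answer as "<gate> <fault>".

N0 stuck-at-1

Evaluate each candidate on input in0=1, in1=0, in2=1:
  N0 stuck-at-1: N0=1 [stuck-at-1], N1=0, N2=0 → 0 — matches
  N1 inverted output: N0=1, N1=1 [inverted output], N2=1 → 1 — eliminated
Only N0 stuck-at-1 reproduces the observed 0.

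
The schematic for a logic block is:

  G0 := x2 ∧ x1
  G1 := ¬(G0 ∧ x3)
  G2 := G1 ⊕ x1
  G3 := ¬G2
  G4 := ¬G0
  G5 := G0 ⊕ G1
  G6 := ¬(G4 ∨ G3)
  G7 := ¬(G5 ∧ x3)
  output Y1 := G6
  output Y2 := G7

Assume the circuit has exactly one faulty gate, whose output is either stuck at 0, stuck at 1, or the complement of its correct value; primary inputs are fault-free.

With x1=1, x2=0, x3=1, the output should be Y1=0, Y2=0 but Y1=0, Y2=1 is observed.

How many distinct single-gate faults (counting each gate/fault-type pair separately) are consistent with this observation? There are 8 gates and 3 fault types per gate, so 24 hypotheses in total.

6

Fault-free: G0=0, G1=1, G2=0, G3=1, G4=1, G5=1, G6=0, G7=0 → Y1=0, Y2=0. Observed Y1=0, Y2=1.
  G0: none of the 3 fault types match ✗
  G1: stuck-at-0, inverted output ✓; others ✗
  G2: none of the 3 fault types match ✗
  G3: none of the 3 fault types match ✗
  G4: none of the 3 fault types match ✗
  G5: stuck-at-0, inverted output ✓; others ✗
  G6: none of the 3 fault types match ✗
  G7: stuck-at-1, inverted output ✓; others ✗
Consistent faults: {G1 stuck-at-0, G1 inverted output, G5 stuck-at-0, G5 inverted output, G7 stuck-at-1, G7 inverted output} — 6 in all.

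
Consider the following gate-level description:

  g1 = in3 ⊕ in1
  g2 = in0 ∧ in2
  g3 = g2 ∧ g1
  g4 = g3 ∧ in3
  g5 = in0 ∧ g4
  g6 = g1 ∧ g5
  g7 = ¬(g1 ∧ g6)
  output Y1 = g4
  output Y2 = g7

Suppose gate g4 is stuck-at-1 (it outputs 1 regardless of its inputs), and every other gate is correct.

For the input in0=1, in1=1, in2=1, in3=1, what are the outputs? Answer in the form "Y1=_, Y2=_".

Y1=1, Y2=1

Propagate with g4 forced: g1=0, g2=1, g3=0, g4=1 [stuck-at-1], g5=1, g6=0, g7=1.
So the outputs are Y1=1, Y2=1. (Without the fault they would be Y1=0, Y2=1.)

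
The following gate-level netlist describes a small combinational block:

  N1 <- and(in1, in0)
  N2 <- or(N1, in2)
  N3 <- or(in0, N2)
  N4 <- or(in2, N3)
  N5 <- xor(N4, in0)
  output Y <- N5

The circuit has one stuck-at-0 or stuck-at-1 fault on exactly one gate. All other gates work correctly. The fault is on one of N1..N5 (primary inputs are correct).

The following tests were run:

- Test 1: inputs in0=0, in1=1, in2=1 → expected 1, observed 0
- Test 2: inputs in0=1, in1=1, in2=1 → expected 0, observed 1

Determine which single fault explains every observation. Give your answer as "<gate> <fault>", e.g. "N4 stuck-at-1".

N4 stuck-at-0

Fault-free values for test 1 (in0=0, in1=1, in2=1): N1=0, N2=1, N3=1, N4=1, N5=1, giving Y=1. Observed 0.
Test 1: faults giving observed 0 are {N4 stuck-at-0, N5 stuck-at-0}.
Test 2 (in0=1, in1=1, in2=1): fault-free N1=1, N2=1, N3=1, N4=1, N5=0 → 0; observed 1. Eliminates N5 stuck-at-0.
Only N4 stuck-at-0 is consistent with every test.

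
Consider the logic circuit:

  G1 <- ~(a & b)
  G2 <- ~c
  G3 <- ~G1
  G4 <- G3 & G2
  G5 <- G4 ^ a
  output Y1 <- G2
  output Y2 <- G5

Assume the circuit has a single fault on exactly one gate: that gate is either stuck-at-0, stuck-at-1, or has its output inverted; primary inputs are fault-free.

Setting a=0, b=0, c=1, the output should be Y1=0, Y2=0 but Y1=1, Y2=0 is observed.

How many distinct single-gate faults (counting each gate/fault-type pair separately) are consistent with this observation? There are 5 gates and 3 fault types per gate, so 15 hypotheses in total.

Fault-free: G1=1, G2=0, G3=0, G4=0, G5=0 → Y1=0, Y2=0. Observed Y1=1, Y2=0.
  G1: none of the 3 fault types match ✗
  G2: stuck-at-1, inverted output ✓; others ✗
  G3: none of the 3 fault types match ✗
  G4: none of the 3 fault types match ✗
  G5: none of the 3 fault types match ✗
Consistent faults: {G2 stuck-at-1, G2 inverted output} — 2 in all.

2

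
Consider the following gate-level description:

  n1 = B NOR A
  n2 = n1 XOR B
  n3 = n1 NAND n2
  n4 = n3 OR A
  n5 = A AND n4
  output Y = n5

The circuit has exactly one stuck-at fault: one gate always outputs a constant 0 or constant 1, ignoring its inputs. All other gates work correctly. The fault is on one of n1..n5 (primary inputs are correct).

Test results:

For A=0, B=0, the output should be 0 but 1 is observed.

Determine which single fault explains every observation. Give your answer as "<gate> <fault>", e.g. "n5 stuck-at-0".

n5 stuck-at-1

Fault-free values for test 1 (A=0, B=0): n1=1, n2=1, n3=0, n4=0, n5=0, giving Y=0. Observed 1.
Test 1: faults giving observed 1 are {n5 stuck-at-1}.
Only n5 stuck-at-1 is consistent with every test.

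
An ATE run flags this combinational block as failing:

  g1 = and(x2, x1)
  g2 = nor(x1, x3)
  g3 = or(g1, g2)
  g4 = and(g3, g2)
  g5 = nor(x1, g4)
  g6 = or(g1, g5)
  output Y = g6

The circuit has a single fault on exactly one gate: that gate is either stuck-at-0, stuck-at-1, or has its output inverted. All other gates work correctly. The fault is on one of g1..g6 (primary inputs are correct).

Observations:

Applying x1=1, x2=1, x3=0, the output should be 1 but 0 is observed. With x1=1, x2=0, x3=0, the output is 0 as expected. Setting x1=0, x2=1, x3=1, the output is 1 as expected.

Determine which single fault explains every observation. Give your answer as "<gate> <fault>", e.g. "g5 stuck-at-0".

g1 stuck-at-0

Fault-free values for test 1 (x1=1, x2=1, x3=0): g1=1, g2=0, g3=1, g4=0, g5=0, g6=1, giving Y=1. Observed 0.
Test 1: faults giving observed 0 are {g1 stuck-at-0, g1 inverted output, g6 stuck-at-0, g6 inverted output}.
Test 2 (x1=1, x2=0, x3=0): fault-free g1=0, g2=0, g3=0, g4=0, g5=0, g6=0 → 0; observed 0. Eliminates g1 inverted output, g6 inverted output.
Test 3 (x1=0, x2=1, x3=1): fault-free g1=0, g2=0, g3=0, g4=0, g5=1, g6=1 → 1; observed 1. Eliminates g6 stuck-at-0.
Only g1 stuck-at-0 is consistent with every test.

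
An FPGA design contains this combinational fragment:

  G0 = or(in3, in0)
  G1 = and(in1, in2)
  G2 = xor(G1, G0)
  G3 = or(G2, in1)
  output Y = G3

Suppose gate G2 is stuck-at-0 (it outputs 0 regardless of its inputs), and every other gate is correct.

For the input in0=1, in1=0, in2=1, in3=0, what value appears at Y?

0

Propagate with G2 forced: G0=1, G1=0, G2=0 [stuck-at-0], G3=0.
So Y = 0. (Without the fault it would be 1.)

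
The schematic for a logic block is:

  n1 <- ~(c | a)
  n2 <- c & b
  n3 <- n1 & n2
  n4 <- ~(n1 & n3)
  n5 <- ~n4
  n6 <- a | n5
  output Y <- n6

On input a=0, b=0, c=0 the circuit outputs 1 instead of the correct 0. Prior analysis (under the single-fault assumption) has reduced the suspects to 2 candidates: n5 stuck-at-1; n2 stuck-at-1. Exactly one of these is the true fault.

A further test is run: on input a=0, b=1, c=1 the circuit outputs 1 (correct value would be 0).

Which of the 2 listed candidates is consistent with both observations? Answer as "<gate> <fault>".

Evaluate each candidate on input a=0, b=1, c=1:
  n5 stuck-at-1: n1=0, n2=1, n3=0, n4=1, n5=1 [stuck-at-1], n6=1 → 1 — matches
  n2 stuck-at-1: n1=0, n2=1 [stuck-at-1], n3=0, n4=1, n5=0, n6=0 → 0 — eliminated
Only n5 stuck-at-1 reproduces the observed 1.

n5 stuck-at-1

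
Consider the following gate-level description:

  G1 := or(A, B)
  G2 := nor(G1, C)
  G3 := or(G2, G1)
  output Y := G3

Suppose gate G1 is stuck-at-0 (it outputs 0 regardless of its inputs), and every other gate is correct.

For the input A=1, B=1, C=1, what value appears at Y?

Propagate with G1 forced: G1=0 [stuck-at-0], G2=0, G3=0.
So Y = 0. (Without the fault it would be 1.)

0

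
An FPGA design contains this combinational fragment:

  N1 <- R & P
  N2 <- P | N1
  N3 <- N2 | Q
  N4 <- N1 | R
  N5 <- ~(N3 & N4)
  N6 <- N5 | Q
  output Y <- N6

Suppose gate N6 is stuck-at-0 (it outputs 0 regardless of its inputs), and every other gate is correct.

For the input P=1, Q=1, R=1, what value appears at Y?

0

Propagate with N6 forced: N1=1, N2=1, N3=1, N4=1, N5=0, N6=0 [stuck-at-0].
So Y = 0. (Without the fault it would be 1.)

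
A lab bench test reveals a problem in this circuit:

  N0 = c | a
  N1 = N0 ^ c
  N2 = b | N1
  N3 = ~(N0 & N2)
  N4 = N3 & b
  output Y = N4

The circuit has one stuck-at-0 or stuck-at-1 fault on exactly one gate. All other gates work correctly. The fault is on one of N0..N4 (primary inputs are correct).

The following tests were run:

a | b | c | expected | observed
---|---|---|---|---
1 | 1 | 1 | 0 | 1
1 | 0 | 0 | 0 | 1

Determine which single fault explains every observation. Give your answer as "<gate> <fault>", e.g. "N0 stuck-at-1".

Fault-free values for test 1 (a=1, b=1, c=1): N0=1, N1=0, N2=1, N3=0, N4=0, giving Y=0. Observed 1.
Test 1: faults giving observed 1 are {N0 stuck-at-0, N2 stuck-at-0, N3 stuck-at-1, N4 stuck-at-1}.
Test 2 (a=1, b=0, c=0): fault-free N0=1, N1=1, N2=1, N3=0, N4=0 → 0; observed 1. Eliminates N0 stuck-at-0, N2 stuck-at-0, N3 stuck-at-1.
Only N4 stuck-at-1 is consistent with every test.

N4 stuck-at-1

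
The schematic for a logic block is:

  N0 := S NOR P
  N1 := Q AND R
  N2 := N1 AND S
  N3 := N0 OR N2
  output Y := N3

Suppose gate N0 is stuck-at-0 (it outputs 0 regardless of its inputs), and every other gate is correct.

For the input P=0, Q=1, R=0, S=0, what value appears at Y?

Propagate with N0 forced: N0=0 [stuck-at-0], N1=0, N2=0, N3=0.
So Y = 0. (Without the fault it would be 1.)

0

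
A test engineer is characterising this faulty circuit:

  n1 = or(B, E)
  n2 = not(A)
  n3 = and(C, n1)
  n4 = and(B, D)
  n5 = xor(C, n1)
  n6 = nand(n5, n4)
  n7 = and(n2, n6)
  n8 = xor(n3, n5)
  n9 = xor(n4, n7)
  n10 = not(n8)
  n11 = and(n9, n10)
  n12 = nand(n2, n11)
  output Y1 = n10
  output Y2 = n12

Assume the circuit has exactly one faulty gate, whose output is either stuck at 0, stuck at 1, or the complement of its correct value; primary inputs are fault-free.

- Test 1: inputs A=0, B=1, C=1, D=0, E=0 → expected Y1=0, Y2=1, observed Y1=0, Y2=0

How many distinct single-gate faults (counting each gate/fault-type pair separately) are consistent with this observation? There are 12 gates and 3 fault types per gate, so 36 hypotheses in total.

Fault-free: n1=1, n2=1, n3=1, n4=0, n5=0, n6=1, n7=1, n8=1, n9=1, n10=0, n11=0, n12=1 → Y1=0, Y2=1. Observed Y1=0, Y2=0.
  n1: none of the 3 fault types match ✗
  n2: none of the 3 fault types match ✗
  n3: none of the 3 fault types match ✗
  n4: none of the 3 fault types match ✗
  n5: none of the 3 fault types match ✗
  n6: none of the 3 fault types match ✗
  n7: none of the 3 fault types match ✗
  n8: none of the 3 fault types match ✗
  n9: none of the 3 fault types match ✗
  n10: none of the 3 fault types match ✗
  n11: stuck-at-1, inverted output ✓; others ✗
  n12: stuck-at-0, inverted output ✓; others ✗
Consistent faults: {n11 stuck-at-1, n11 inverted output, n12 stuck-at-0, n12 inverted output} — 4 in all.

4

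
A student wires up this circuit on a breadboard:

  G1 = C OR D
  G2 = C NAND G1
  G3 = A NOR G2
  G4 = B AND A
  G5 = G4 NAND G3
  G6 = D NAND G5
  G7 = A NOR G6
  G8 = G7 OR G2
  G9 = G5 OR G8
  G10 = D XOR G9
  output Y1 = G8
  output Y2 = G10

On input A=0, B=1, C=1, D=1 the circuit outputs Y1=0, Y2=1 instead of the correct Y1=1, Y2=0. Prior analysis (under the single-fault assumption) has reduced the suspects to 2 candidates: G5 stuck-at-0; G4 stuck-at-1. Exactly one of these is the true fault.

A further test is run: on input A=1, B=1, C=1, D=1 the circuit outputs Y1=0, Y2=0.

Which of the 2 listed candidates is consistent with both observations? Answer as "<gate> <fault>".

Evaluate each candidate on input A=1, B=1, C=1, D=1:
  G5 stuck-at-0: G1=1, G2=0, G3=0, G4=1, G5=0 [stuck-at-0], G6=1, G7=0, G8=0, G9=0, G10=1 → Y1=0, Y2=1 — eliminated
  G4 stuck-at-1: G1=1, G2=0, G3=0, G4=1 [stuck-at-1], G5=1, G6=0, G7=0, G8=0, G9=1, G10=0 → Y1=0, Y2=0 — matches
Only G4 stuck-at-1 reproduces the observed Y1=0, Y2=0.

G4 stuck-at-1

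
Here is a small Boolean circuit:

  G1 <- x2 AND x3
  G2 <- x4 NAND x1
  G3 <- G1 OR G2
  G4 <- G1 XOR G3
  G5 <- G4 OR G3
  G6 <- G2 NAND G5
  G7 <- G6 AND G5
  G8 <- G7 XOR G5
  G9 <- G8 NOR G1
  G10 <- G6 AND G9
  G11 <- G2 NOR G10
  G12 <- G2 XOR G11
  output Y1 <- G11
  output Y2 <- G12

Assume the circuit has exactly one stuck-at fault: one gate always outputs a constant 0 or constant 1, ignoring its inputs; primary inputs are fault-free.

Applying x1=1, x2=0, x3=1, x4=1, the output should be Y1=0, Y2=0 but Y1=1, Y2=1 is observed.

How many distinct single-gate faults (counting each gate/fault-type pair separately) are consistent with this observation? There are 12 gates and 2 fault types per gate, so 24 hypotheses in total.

Fault-free: G1=0, G2=0, G3=0, G4=0, G5=0, G6=1, G7=0, G8=0, G9=1, G10=1, G11=0, G12=0 → Y1=0, Y2=0. Observed Y1=1, Y2=1.
  G1: stuck-at-1 ✓; others ✗
  G2: none of the 2 fault types match ✗
  G3: none of the 2 fault types match ✗
  G4: none of the 2 fault types match ✗
  G5: none of the 2 fault types match ✗
  G6: stuck-at-0 ✓; others ✗
  G7: stuck-at-1 ✓; others ✗
  G8: stuck-at-1 ✓; others ✗
  G9: stuck-at-0 ✓; others ✗
  G10: stuck-at-0 ✓; others ✗
  G11: stuck-at-1 ✓; others ✗
  G12: none of the 2 fault types match ✗
Consistent faults: {G1 stuck-at-1, G6 stuck-at-0, G7 stuck-at-1, G8 stuck-at-1, G9 stuck-at-0, G10 stuck-at-0, G11 stuck-at-1} — 7 in all.

7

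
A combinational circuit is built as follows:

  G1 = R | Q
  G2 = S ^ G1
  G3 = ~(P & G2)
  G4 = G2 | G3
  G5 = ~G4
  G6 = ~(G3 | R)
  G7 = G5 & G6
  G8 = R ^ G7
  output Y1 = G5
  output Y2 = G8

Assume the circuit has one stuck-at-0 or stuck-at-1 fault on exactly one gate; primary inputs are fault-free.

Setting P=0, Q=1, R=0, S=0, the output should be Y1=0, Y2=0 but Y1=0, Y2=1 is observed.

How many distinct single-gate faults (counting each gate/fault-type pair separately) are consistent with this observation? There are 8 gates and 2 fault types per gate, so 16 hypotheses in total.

Fault-free: G1=1, G2=1, G3=1, G4=1, G5=0, G6=0, G7=0, G8=0 → Y1=0, Y2=0. Observed Y1=0, Y2=1.
  G1: none of the 2 fault types match ✗
  G2: none of the 2 fault types match ✗
  G3: none of the 2 fault types match ✗
  G4: none of the 2 fault types match ✗
  G5: none of the 2 fault types match ✗
  G6: none of the 2 fault types match ✗
  G7: stuck-at-1 ✓; others ✗
  G8: stuck-at-1 ✓; others ✗
Consistent faults: {G7 stuck-at-1, G8 stuck-at-1} — 2 in all.

2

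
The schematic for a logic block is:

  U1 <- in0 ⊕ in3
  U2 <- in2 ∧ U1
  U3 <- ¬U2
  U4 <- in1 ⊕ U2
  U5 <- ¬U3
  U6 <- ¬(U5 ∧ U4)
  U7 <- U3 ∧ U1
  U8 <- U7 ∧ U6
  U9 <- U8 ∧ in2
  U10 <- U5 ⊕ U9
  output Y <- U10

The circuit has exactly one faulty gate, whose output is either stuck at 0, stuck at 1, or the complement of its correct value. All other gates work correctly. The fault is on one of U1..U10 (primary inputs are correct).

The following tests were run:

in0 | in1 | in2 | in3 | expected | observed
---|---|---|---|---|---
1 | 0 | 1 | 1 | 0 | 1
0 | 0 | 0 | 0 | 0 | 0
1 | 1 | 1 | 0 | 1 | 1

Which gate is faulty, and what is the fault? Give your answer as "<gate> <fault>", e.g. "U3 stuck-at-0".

U1 stuck-at-1

Fault-free values for test 1 (in0=1, in1=0, in2=1, in3=1): U1=0, U2=0, U3=1, U4=0, U5=0, U6=1, U7=0, U8=0, U9=0, U10=0, giving Y=0. Observed 1.
Test 1: faults giving observed 1 are {U1 stuck-at-1, U1 inverted output, U2 stuck-at-1, U2 inverted output, U3 stuck-at-0, U3 inverted output, U5 stuck-at-1, U5 inverted output, U7 stuck-at-1, U7 inverted output, U8 stuck-at-1, U8 inverted output, U9 stuck-at-1, U9 inverted output, U10 stuck-at-1, U10 inverted output}.
Test 2 (in0=0, in1=0, in2=0, in3=0): fault-free U1=0, U2=0, U3=1, U4=0, U5=0, U6=1, U7=0, U8=0, U9=0, U10=0 → 0; observed 0. Eliminates U2 stuck-at-1, U2 inverted output, U3 stuck-at-0, U3 inverted output, U5 stuck-at-1, U5 inverted output, U9 stuck-at-1, U9 inverted output, U10 stuck-at-1, U10 inverted output.
Test 3 (in0=1, in1=1, in2=1, in3=0): fault-free U1=1, U2=1, U3=0, U4=0, U5=1, U6=1, U7=0, U8=0, U9=0, U10=1 → 1; observed 1. Eliminates U1 inverted output, U7 stuck-at-1, U7 inverted output, U8 stuck-at-1, U8 inverted output.
Only U1 stuck-at-1 is consistent with every test.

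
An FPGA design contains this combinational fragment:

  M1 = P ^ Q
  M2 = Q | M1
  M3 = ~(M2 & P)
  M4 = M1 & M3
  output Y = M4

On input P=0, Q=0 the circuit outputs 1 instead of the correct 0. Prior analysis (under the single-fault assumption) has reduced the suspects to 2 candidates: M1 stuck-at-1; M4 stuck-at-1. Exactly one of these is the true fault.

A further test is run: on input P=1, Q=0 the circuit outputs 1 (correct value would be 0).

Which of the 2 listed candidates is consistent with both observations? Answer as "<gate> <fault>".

M4 stuck-at-1

Evaluate each candidate on input P=1, Q=0:
  M1 stuck-at-1: M1=1 [stuck-at-1], M2=1, M3=0, M4=0 → 0 — eliminated
  M4 stuck-at-1: M1=1, M2=1, M3=0, M4=1 [stuck-at-1] → 1 — matches
Only M4 stuck-at-1 reproduces the observed 1.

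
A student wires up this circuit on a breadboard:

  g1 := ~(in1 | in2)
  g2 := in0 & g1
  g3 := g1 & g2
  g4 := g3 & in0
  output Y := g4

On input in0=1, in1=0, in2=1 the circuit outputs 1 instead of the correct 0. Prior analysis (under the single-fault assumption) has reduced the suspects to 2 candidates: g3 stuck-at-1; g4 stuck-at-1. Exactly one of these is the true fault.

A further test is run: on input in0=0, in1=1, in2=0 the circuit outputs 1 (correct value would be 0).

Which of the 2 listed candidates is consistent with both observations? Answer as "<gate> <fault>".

g4 stuck-at-1

Evaluate each candidate on input in0=0, in1=1, in2=0:
  g3 stuck-at-1: g1=0, g2=0, g3=1 [stuck-at-1], g4=0 → 0 — eliminated
  g4 stuck-at-1: g1=0, g2=0, g3=0, g4=1 [stuck-at-1] → 1 — matches
Only g4 stuck-at-1 reproduces the observed 1.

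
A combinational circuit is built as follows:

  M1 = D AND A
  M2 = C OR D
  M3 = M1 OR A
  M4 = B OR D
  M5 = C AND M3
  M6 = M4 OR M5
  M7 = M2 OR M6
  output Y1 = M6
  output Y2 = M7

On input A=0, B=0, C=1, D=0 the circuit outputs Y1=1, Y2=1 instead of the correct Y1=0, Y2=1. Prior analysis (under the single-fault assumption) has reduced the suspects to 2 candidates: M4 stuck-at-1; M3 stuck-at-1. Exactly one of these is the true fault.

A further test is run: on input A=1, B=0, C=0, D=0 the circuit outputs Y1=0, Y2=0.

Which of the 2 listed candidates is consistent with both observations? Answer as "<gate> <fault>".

M3 stuck-at-1

Evaluate each candidate on input A=1, B=0, C=0, D=0:
  M4 stuck-at-1: M1=0, M2=0, M3=1, M4=1 [stuck-at-1], M5=0, M6=1, M7=1 → Y1=1, Y2=1 — eliminated
  M3 stuck-at-1: M1=0, M2=0, M3=1 [stuck-at-1], M4=0, M5=0, M6=0, M7=0 → Y1=0, Y2=0 — matches
Only M3 stuck-at-1 reproduces the observed Y1=0, Y2=0.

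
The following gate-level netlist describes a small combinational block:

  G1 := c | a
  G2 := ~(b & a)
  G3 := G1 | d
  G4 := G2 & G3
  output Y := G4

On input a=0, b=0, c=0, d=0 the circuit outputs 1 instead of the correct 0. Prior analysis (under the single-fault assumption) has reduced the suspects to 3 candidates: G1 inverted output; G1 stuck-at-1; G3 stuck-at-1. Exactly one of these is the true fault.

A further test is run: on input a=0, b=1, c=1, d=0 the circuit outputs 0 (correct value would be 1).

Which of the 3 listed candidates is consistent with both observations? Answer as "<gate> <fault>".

G1 inverted output

Evaluate each candidate on input a=0, b=1, c=1, d=0:
  G1 inverted output: G1=0 [inverted output], G2=1, G3=0, G4=0 → 0 — matches
  G1 stuck-at-1: G1=1 [stuck-at-1], G2=1, G3=1, G4=1 → 1 — eliminated
  G3 stuck-at-1: G1=1, G2=1, G3=1 [stuck-at-1], G4=1 → 1 — eliminated
Only G1 inverted output reproduces the observed 0.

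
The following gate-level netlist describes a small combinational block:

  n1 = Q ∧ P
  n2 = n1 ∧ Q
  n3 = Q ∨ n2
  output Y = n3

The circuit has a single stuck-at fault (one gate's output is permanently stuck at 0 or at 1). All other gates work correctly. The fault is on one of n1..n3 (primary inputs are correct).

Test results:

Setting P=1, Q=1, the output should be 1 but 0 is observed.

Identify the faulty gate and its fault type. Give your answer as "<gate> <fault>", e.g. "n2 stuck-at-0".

n3 stuck-at-0

Fault-free values for test 1 (P=1, Q=1): n1=1, n2=1, n3=1, giving Y=1. Observed 0.
Test 1: faults giving observed 0 are {n3 stuck-at-0}.
Only n3 stuck-at-0 is consistent with every test.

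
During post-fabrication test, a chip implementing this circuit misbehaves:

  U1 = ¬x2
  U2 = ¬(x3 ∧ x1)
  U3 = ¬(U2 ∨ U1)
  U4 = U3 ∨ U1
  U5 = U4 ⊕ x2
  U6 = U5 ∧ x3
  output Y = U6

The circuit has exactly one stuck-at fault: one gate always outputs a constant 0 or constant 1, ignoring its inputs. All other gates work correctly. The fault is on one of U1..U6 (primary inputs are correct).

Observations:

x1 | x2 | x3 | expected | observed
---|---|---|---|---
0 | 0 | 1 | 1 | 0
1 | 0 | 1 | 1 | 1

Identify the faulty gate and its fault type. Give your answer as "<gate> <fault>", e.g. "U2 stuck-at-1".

Fault-free values for test 1 (x1=0, x2=0, x3=1): U1=1, U2=1, U3=0, U4=1, U5=1, U6=1, giving Y=1. Observed 0.
Test 1: faults giving observed 0 are {U1 stuck-at-0, U4 stuck-at-0, U5 stuck-at-0, U6 stuck-at-0}.
Test 2 (x1=1, x2=0, x3=1): fault-free U1=1, U2=0, U3=0, U4=1, U5=1, U6=1 → 1; observed 1. Eliminates U4 stuck-at-0, U5 stuck-at-0, U6 stuck-at-0.
Only U1 stuck-at-0 is consistent with every test.

U1 stuck-at-0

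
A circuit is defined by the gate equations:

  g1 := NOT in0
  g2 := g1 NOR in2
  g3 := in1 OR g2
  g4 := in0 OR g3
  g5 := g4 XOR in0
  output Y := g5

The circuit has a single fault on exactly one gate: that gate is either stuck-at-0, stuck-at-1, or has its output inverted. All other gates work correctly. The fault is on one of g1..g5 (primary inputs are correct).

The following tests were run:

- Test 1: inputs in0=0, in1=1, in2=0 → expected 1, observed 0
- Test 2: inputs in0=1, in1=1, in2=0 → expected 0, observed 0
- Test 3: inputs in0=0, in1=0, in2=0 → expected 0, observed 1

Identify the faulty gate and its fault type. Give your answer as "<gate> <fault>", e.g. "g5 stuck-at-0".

Fault-free values for test 1 (in0=0, in1=1, in2=0): g1=1, g2=0, g3=1, g4=1, g5=1, giving Y=1. Observed 0.
Test 1: faults giving observed 0 are {g3 stuck-at-0, g3 inverted output, g4 stuck-at-0, g4 inverted output, g5 stuck-at-0, g5 inverted output}.
Test 2 (in0=1, in1=1, in2=0): fault-free g1=0, g2=1, g3=1, g4=1, g5=0 → 0; observed 0. Eliminates g4 stuck-at-0, g4 inverted output, g5 inverted output.
Test 3 (in0=0, in1=0, in2=0): fault-free g1=1, g2=0, g3=0, g4=0, g5=0 → 0; observed 1. Eliminates g3 stuck-at-0, g5 stuck-at-0.
Only g3 inverted output is consistent with every test.

g3 inverted output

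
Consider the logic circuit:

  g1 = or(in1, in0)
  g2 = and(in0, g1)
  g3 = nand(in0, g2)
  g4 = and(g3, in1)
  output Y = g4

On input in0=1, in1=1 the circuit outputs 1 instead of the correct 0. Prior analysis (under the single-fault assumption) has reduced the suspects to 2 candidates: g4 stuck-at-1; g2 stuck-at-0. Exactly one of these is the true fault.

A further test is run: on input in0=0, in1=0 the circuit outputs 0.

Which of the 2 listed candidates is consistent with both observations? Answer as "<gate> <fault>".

Evaluate each candidate on input in0=0, in1=0:
  g4 stuck-at-1: g1=0, g2=0, g3=1, g4=1 [stuck-at-1] → 1 — eliminated
  g2 stuck-at-0: g1=0, g2=0 [stuck-at-0], g3=1, g4=0 → 0 — matches
Only g2 stuck-at-0 reproduces the observed 0.

g2 stuck-at-0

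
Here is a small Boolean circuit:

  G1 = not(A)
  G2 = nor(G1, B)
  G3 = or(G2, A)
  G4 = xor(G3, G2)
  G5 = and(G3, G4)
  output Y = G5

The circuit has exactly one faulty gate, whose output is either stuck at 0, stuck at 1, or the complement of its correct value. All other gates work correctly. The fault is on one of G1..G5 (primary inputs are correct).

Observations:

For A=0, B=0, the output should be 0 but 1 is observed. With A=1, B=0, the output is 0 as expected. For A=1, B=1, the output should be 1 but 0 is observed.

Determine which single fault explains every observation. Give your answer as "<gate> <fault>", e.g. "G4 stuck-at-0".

Fault-free values for test 1 (A=0, B=0): G1=1, G2=0, G3=0, G4=0, G5=0, giving Y=0. Observed 1.
Test 1: faults giving observed 1 are {G3 stuck-at-1, G3 inverted output, G5 stuck-at-1, G5 inverted output}.
Test 2 (A=1, B=0): fault-free G1=0, G2=1, G3=1, G4=0, G5=0 → 0; observed 0. Eliminates G5 stuck-at-1, G5 inverted output.
Test 3 (A=1, B=1): fault-free G1=0, G2=0, G3=1, G4=1, G5=1 → 1; observed 0. Eliminates G3 stuck-at-1.
Only G3 inverted output is consistent with every test.

G3 inverted output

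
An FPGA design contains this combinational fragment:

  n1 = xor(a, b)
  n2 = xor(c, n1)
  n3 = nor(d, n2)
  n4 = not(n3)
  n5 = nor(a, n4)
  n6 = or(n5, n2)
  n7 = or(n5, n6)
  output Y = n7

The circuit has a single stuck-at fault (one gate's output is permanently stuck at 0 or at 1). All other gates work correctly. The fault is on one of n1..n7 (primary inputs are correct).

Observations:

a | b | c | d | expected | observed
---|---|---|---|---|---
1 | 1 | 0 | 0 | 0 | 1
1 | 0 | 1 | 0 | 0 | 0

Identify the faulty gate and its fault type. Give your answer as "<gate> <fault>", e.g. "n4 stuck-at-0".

n1 stuck-at-1

Fault-free values for test 1 (a=1, b=1, c=0, d=0): n1=0, n2=0, n3=1, n4=0, n5=0, n6=0, n7=0, giving Y=0. Observed 1.
Test 1: faults giving observed 1 are {n1 stuck-at-1, n2 stuck-at-1, n5 stuck-at-1, n6 stuck-at-1, n7 stuck-at-1}.
Test 2 (a=1, b=0, c=1, d=0): fault-free n1=1, n2=0, n3=1, n4=0, n5=0, n6=0, n7=0 → 0; observed 0. Eliminates n2 stuck-at-1, n5 stuck-at-1, n6 stuck-at-1, n7 stuck-at-1.
Only n1 stuck-at-1 is consistent with every test.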